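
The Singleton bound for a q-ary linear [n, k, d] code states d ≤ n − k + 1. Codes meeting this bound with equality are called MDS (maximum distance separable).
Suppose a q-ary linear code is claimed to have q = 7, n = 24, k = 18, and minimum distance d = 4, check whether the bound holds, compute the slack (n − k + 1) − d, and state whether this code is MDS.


Singleton RHS = n − k + 1 = 7, slack = 3, bound satisfied, not MDS.

Singleton bound: d ≤ n − k + 1.
Here n = 24, k = 18, so n − k + 1 = 7.
Given d = 4, check d ≤ 7: YES.
Slack = (n − k + 1) − d = 3.
The code is NOT MDS (slack = 3 > 0).
Description: the claimed parameters are [24, 18, 4]_7; such a code would be non-MDS.


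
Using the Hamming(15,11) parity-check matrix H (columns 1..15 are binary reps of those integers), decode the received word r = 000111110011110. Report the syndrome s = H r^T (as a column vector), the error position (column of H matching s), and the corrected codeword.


s = (1, 1, 0, 0)^T, error position = 12, corrected codeword c = 000111110010110

Compute s = H r^T mod 2 one row at a time:
  s_1 = 1 + 0 + 0 + 1 + 1 + 1 + 1 + 0 = 5 ≡ 1 (mod 2).
  s_2 = 1 + 1 + 1 + 1 + 1 + 1 + 1 + 0 = 7 ≡ 1 (mod 2).
  s_3 = 0 + 0 + 1 + 1 + 0 + 1 + 1 + 0 = 4 ≡ 0 (mod 2).
  s_4 = 0 + 0 + 1 + 1 + 0 + 1 + 1 + 0 = 4 ≡ 0 (mod 2).
s = (1, 1, 0, 0)^T — this equals column 12 of H (binary 1100), so error is at position 12.
Correct: flip bit 12 of r = 000111110011110 to get c = 000111110010110.


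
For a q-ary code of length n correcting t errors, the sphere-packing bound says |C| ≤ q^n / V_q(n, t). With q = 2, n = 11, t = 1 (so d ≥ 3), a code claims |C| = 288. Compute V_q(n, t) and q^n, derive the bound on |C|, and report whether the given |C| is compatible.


V_q(n, t) = 12, q^n = 2048, Hamming bound = 170, |C| = 288 > bound (violated).

Step 1: Compute V_q(n, t) = Σ_{j=0}^1 C(n, j) (q−1)^j.
  j = 0: C(11,0)·(1)^0 = 1·1 = 1.
  j = 1: C(11,1)·(1)^1 = 11·1 = 11.
  V_q(n, t) = 1 + 11 = 12.
Step 2: q^n = 2^11 = 2048.
Step 3: Hamming bound ⌊q^n / V_q(n,t)⌋ = ⌊2048/12⌋ = 170.
Step 4: Compare |C| = 288 to 170: violated.
The claimed |C| lies above the Hamming bound, so no 2-ary code of length 11 with d ≥ 3 can have 288 codewords.


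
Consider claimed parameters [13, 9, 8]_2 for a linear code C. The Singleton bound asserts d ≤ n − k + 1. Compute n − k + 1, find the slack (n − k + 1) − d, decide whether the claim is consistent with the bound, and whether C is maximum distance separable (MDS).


Singleton RHS = n − k + 1 = 5, slack = -3, bound violated (no such code; not MDS).

Singleton bound: d ≤ n − k + 1.
Here n = 13, k = 9, so n − k + 1 = 5.
Given d = 8, check d ≤ 5: NO.
Slack = (n − k + 1) − d = -3.
The slack is negative: d = 8 exceeds n − k + 1 = 5 by 3, so the Singleton bound is violated and no linear [13, 9, 8]_2 code can exist. In particular it is not MDS (MDS requires d = n − k + 1 exactly).
Description: the claimed parameters are [13, 9, 8]_2; such a code would be impossible (violates the Singleton bound).


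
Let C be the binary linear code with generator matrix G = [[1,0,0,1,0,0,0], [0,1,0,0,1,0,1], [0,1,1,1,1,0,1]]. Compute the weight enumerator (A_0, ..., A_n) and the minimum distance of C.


Weight distribution: A_0 = 1, A_2 = 3, A_3 = 1, A_5 = 3. Minimum distance d = 2.

Enumerate all 2^3 = 8 messages m ∈ F_2^3.
For each, compute codeword c = mG in F_2^7, then tally its weight.
  m = 000 → c = 0000000, weight = 0.
  m = 100 → c = 1001000, weight = 2.
  m = 010 → c = 0100101, weight = 3.
  m = 110 → c = 1101101, weight = 5.
  m = 001 → c = 0111101, weight = 5.
  m = 101 → c = 1110101, weight = 5.
  m = 011 → c = 0011000, weight = 2.
  m = 111 → c = 1010000, weight = 2.
Tally weights:
  weight 0: 1 codewords.
  weight 2: 3 codewords.
  weight 3: 1 codewords.
  weight 5: 3 codewords.
Minimum distance d = smallest w > 0 with A_w > 0 = 2.
Sanity: Σ A_w = 8 = 2^3 = 8 ✓.


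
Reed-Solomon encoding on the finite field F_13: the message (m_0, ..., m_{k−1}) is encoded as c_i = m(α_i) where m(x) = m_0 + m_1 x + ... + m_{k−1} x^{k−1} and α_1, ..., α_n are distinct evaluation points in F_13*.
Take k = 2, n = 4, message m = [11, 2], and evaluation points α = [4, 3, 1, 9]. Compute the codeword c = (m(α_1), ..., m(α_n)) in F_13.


c = [6, 4, 0, 3]

Message polynomial: m(x) = 11 + 2·x (mod 13).
For each evaluation point α_i, compute m(α_i) mod 13:
  α_1 = 4: Horner steps 2 → 6, so m(4) = 6.
  α_2 = 3: Horner steps 2 → 4, so m(3) = 4.
  α_3 = 1: Horner steps 2 → 0, so m(1) = 0.
  α_4 = 9: Horner steps 2 → 3, so m(9) = 3.
Codeword c = [6, 4, 0, 3] ∈ F_13^4.


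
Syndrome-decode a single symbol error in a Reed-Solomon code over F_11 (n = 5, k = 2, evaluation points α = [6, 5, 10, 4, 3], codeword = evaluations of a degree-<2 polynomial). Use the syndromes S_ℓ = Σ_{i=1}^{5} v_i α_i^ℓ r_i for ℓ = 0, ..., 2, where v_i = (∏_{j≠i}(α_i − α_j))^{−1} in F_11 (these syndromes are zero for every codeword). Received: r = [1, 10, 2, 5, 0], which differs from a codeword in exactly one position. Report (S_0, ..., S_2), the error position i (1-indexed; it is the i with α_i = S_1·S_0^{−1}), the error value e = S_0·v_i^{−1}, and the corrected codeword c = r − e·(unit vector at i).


S = (7, 9, 10), error at position 1, error magnitude e = 8, c = [4, 10, 2, 5, 0].

Step 1: column multipliers v_i = (∏_{j≠i}(α_i − α_j))^{−1} mod 11.
  i = 1 (α = 6): (6−5)(6−10)(6−4)(6−3) = 1·(−4)·2·3 = −24 ≡ 9, so v_1 = 9^{−1} = 5 (mod 11).
  i = 2 (α = 5): (5−6)(5−10)(5−4)(5−3) = (−1)·(−5)·1·2 = 10 ≡ 10, so v_2 = 10^{−1} = 10 (mod 11).
  i = 3 (α = 10): (10−6)(10−5)(10−4)(10−3) = 4·5·6·7 = 840 ≡ 4, so v_3 = 4^{−1} = 3 (mod 11).
  i = 4 (α = 4): (4−6)(4−5)(4−10)(4−3) = (−2)·(−1)·(−6)·1 = −12 ≡ 10, so v_4 = 10^{−1} = 10 (mod 11).
  i = 5 (α = 3): (3−6)(3−5)(3−10)(3−4) = (−3)·(−2)·(−7)·(−1) = 42 ≡ 9, so v_5 = 9^{−1} = 5 (mod 11).
  v = [5, 10, 3, 10, 5].
Step 2: syndromes of r = [1, 10, 2, 5, 0] (all sums mod 11).
  S_0 = Σ v_i r_i = 5·1 + 10·10 + 3·2 + 10·5 + 5·0 = 161 ≡ 7.
  S_1 = Σ v_i α_i r_i = 5·6·1 + 10·5·10 + 3·10·2 + 10·4·5 + 5·3·0 = 790 ≡ 9.
  α_i^2 mod 11 = [3, 3, 1, 5, 9].
  S_2 = Σ v_i α_i^2 r_i = 5·3·1 + 10·3·10 + 3·1·2 + 10·5·5 + 5·9·0 = 571 ≡ 10.
  S = (7, 9, 10) ≠ 0, so r is not a codeword (an error is present).
Step 3: locate the error. For a single error e at position i, S_ℓ = v_i·e·α_i^ℓ, so α_err = S_1/S_0.
  S_0^{−1} = 7^{−1} = 8 (mod 11), so α_err = 9·8 = 72 ≡ 6 = α_1. Error position i = 1.
  Consistency check: S_2/S_1 = 10·5 = 50 ≡ 6 = α_err ✓ (single-error assumption holds).
Step 4: error magnitude e = S_0/v_1 = S_0·∏_{j≠1}(α_1 − α_j) = 7·9 = 63 ≡ 8 (mod 11).
Step 5: correct position 1: c_1 = r_1 − e = 1 − 8 ≡ 4 (mod 11). Hence c = [4, 10, 2, 5, 0].
  Check: interpolating c through the α_i gives m(x) = 7 + 5·x (degree < 2) with m(α_i) = c_i for every i, so c is indeed a codeword.


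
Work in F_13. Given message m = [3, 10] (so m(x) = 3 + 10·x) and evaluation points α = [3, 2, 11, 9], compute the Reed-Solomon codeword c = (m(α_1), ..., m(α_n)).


c = [7, 10, 9, 2]

Message polynomial: m(x) = 3 + 10·x (mod 13).
For each evaluation point α_i, compute m(α_i) mod 13:
  α_1 = 3: Horner steps 10 → 7, so m(3) = 7.
  α_2 = 2: Horner steps 10 → 10, so m(2) = 10.
  α_3 = 11: Horner steps 10 → 9, so m(11) = 9.
  α_4 = 9: Horner steps 10 → 2, so m(9) = 2.
Codeword c = [7, 10, 9, 2] ∈ F_13^4.


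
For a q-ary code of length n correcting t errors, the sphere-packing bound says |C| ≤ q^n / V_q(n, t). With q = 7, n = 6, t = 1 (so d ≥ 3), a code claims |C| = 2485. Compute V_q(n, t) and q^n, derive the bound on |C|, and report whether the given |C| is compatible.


V_q(n, t) = 37, q^n = 117649, Hamming bound = 3179, |C| = 2485 ≤ bound (satisfied).

Step 1: Compute V_q(n, t) = Σ_{j=0}^1 C(n, j) (q−1)^j.
  j = 0: C(6,0)·(6)^0 = 1·1 = 1.
  j = 1: C(6,1)·(6)^1 = 6·6 = 36.
  V_q(n, t) = 1 + 36 = 37.
Step 2: q^n = 7^6 = 117649.
Step 3: Hamming bound ⌊q^n / V_q(n,t)⌋ = ⌊117649/37⌋ = 3179.
Step 4: Compare |C| = 2485 to 3179: satisfied.
The claimed |C| lies below the Hamming bound.


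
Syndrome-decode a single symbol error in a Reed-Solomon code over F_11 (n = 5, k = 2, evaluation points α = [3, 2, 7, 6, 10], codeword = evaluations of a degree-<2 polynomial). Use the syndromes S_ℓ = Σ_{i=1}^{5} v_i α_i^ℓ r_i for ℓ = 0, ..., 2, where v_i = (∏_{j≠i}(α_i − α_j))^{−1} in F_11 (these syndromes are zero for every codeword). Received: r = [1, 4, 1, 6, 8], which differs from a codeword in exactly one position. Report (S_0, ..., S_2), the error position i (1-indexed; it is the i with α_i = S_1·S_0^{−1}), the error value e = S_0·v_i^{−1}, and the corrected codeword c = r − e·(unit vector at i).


S = (6, 7, 10), error at position 1, error magnitude e = 2, c = [10, 4, 1, 6, 8].

Step 1: column multipliers v_i = (∏_{j≠i}(α_i − α_j))^{−1} mod 11.
  i = 1 (α = 3): (3−2)(3−7)(3−6)(3−10) = 1·(−4)·(−3)·(−7) = −84 ≡ 4, so v_1 = 4^{−1} = 3 (mod 11).
  i = 2 (α = 2): (2−3)(2−7)(2−6)(2−10) = (−1)·(−5)·(−4)·(−8) = 160 ≡ 6, so v_2 = 6^{−1} = 2 (mod 11).
  i = 3 (α = 7): (7−3)(7−2)(7−6)(7−10) = 4·5·1·(−3) = −60 ≡ 6, so v_3 = 6^{−1} = 2 (mod 11).
  i = 4 (α = 6): (6−3)(6−2)(6−7)(6−10) = 3·4·(−1)·(−4) = 48 ≡ 4, so v_4 = 4^{−1} = 3 (mod 11).
  i = 5 (α = 10): (10−3)(10−2)(10−7)(10−6) = 7·8·3·4 = 672 ≡ 1, so v_5 = 1^{−1} = 1 (mod 11).
  v = [3, 2, 2, 3, 1].
Step 2: syndromes of r = [1, 4, 1, 6, 8] (all sums mod 11).
  S_0 = Σ v_i r_i = 3·1 + 2·4 + 2·1 + 3·6 + 1·8 = 39 ≡ 6.
  S_1 = Σ v_i α_i r_i = 3·3·1 + 2·2·4 + 2·7·1 + 3·6·6 + 1·10·8 = 227 ≡ 7.
  α_i^2 mod 11 = [9, 4, 5, 3, 1].
  S_2 = Σ v_i α_i^2 r_i = 3·9·1 + 2·4·4 + 2·5·1 + 3·3·6 + 1·1·8 = 131 ≡ 10.
  S = (6, 7, 10) ≠ 0, so r is not a codeword (an error is present).
Step 3: locate the error. For a single error e at position i, S_ℓ = v_i·e·α_i^ℓ, so α_err = S_1/S_0.
  S_0^{−1} = 6^{−1} = 2 (mod 11), so α_err = 7·2 = 14 ≡ 3 = α_1. Error position i = 1.
  Consistency check: S_2/S_1 = 10·8 = 80 ≡ 3 = α_err ✓ (single-error assumption holds).
Step 4: error magnitude e = S_0/v_1 = S_0·∏_{j≠1}(α_1 − α_j) = 6·4 = 24 ≡ 2 (mod 11).
Step 5: correct position 1: c_1 = r_1 − e = 1 − 2 ≡ 10 (mod 11). Hence c = [10, 4, 1, 6, 8].
  Check: interpolating c through the α_i gives m(x) = 3 + 6·x (degree < 2) with m(α_i) = c_i for every i, so c is indeed a codeword.


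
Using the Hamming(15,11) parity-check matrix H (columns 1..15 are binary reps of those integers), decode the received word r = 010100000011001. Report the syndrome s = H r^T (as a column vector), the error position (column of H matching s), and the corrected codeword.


s = (1, 1, 1, 0)^T, error position = 14, corrected codeword c = 010100000011011

Compute s = H r^T mod 2 one row at a time:
  s_1 = 0 + 0 + 0 + 1 + 1 + 0 + 0 + 1 = 3 ≡ 1 (mod 2).
  s_2 = 1 + 0 + 0 + 0 + 1 + 0 + 0 + 1 = 3 ≡ 1 (mod 2).
  s_3 = 1 + 0 + 0 + 0 + 0 + 1 + 0 + 1 = 3 ≡ 1 (mod 2).
  s_4 = 0 + 0 + 0 + 0 + 0 + 1 + 0 + 1 = 2 ≡ 0 (mod 2).
s = (1, 1, 1, 0)^T — this equals column 14 of H (binary 1110), so error is at position 14.
Correct: flip bit 14 of r = 010100000011001 to get c = 010100000011011.


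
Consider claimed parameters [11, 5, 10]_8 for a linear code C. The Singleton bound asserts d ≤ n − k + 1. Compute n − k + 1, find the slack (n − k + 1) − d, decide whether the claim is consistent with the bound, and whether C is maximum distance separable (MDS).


Singleton RHS = n − k + 1 = 7, slack = -3, bound violated (no such code; not MDS).

Singleton bound: d ≤ n − k + 1.
Here n = 11, k = 5, so n − k + 1 = 7.
Given d = 10, check d ≤ 7: NO.
Slack = (n − k + 1) − d = -3.
The slack is negative: d = 10 exceeds n − k + 1 = 7 by 3, so the Singleton bound is violated and no linear [11, 5, 10]_8 code can exist. In particular it is not MDS (MDS requires d = n − k + 1 exactly).
Description: the claimed parameters are [11, 5, 10]_8; such a code would be impossible (violates the Singleton bound).


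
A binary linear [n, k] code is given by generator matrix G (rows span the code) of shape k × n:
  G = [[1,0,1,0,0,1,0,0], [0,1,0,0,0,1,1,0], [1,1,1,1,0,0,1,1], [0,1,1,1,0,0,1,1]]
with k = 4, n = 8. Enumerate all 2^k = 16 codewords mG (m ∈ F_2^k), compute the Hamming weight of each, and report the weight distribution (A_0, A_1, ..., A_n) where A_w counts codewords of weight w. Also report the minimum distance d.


Weight distribution: A_0 = 1, A_1 = 1, A_2 = 2, A_3 = 4, A_4 = 3, A_5 = 3, A_6 = 2. Minimum distance d = 1.

Enumerate all 2^4 = 16 messages m ∈ F_2^4.
For each, compute codeword c = mG in F_2^8, then tally its weight.
  m = 0000 → c = 00000000, weight = 0.
  m = 1000 → c = 10100100, weight = 3.
  m = 0100 → c = 01000110, weight = 3.
  m = 1100 → c = 11100010, weight = 4.
  m = 0010 → c = 11110011, weight = 6.
  m = 1010 → c = 01010111, weight = 5.
  m = 0110 → c = 10110101, weight = 5.
  m = 1110 → c = 00010001, weight = 2.
  m = 0001 → c = 01110011, weight = 5.
  m = 1001 → c = 11010111, weight = 6.
  m = 0101 → c = 00110101, weight = 4.
  m = 1101 → c = 10010001, weight = 3.
  m = 0011 → c = 10000000, weight = 1.
  m = 1011 → c = 00100100, weight = 2.
  m = 0111 → c = 11000110, weight = 4.
  m = 1111 → c = 01100010, weight = 3.
Tally weights:
  weight 0: 1 codewords.
  weight 1: 1 codewords.
  weight 2: 2 codewords.
  weight 3: 4 codewords.
  weight 4: 3 codewords.
  weight 5: 3 codewords.
  weight 6: 2 codewords.
Minimum distance d = smallest w > 0 with A_w > 0 = 1.
Sanity: Σ A_w = 16 = 2^4 = 16 ✓.


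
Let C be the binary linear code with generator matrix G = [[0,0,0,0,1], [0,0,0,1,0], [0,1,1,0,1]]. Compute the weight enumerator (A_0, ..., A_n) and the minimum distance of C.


Weight distribution: A_0 = 1, A_1 = 2, A_2 = 2, A_3 = 2, A_4 = 1. Minimum distance d = 1.

Enumerate all 2^3 = 8 messages m ∈ F_2^3.
For each, compute codeword c = mG in F_2^5, then tally its weight.
  m = 000 → c = 00000, weight = 0.
  m = 100 → c = 00001, weight = 1.
  m = 010 → c = 00010, weight = 1.
  m = 110 → c = 00011, weight = 2.
  m = 001 → c = 01101, weight = 3.
  m = 101 → c = 01100, weight = 2.
  m = 011 → c = 01111, weight = 4.
  m = 111 → c = 01110, weight = 3.
Tally weights:
  weight 0: 1 codewords.
  weight 1: 2 codewords.
  weight 2: 2 codewords.
  weight 3: 2 codewords.
  weight 4: 1 codewords.
Minimum distance d = smallest w > 0 with A_w > 0 = 1.
Sanity: Σ A_w = 8 = 2^3 = 8 ✓.


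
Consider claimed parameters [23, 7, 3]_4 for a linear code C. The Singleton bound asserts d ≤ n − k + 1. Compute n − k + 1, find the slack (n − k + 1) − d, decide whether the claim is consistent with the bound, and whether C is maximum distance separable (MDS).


Singleton RHS = n − k + 1 = 17, slack = 14, bound satisfied, not MDS.

Singleton bound: d ≤ n − k + 1.
Here n = 23, k = 7, so n − k + 1 = 17.
Given d = 3, check d ≤ 17: YES.
Slack = (n − k + 1) − d = 14.
The code is NOT MDS (slack = 14 > 0).
Description: the claimed parameters are [23, 7, 3]_4; such a code would be non-MDS.


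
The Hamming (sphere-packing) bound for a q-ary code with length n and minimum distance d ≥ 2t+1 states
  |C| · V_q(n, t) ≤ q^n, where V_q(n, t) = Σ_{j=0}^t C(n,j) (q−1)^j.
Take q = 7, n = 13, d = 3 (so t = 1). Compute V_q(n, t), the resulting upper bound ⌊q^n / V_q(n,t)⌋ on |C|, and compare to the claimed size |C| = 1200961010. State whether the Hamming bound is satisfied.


V_q(n, t) = 79, q^n = 96889010407, Hamming bound = 1226443169, |C| = 1200961010 ≤ bound (satisfied).

Step 1: Compute V_q(n, t) = Σ_{j=0}^1 C(n, j) (q−1)^j.
  j = 0: C(13,0)·(6)^0 = 1·1 = 1.
  j = 1: C(13,1)·(6)^1 = 13·6 = 78.
  V_q(n, t) = 1 + 78 = 79.
Step 2: q^n = 7^13 = 96889010407.
Step 3: Hamming bound ⌊q^n / V_q(n,t)⌋ = ⌊96889010407/79⌋ = 1226443169.
Step 4: Compare |C| = 1200961010 to 1226443169: satisfied.
The claimed |C| lies below the Hamming bound.


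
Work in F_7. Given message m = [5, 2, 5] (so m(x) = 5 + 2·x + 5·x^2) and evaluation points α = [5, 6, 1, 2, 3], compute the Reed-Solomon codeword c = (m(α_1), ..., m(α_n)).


c = [0, 1, 5, 1, 0]

Message polynomial: m(x) = 5 + 2·x + 5·x^2 (mod 7).
For each evaluation point α_i, compute m(α_i) mod 7:
  α_1 = 5: Horner steps 5 → 6 → 0, so m(5) = 0.
  α_2 = 6: Horner steps 5 → 4 → 1, so m(6) = 1.
  α_3 = 1: Horner steps 5 → 0 → 5, so m(1) = 5.
  α_4 = 2: Horner steps 5 → 5 → 1, so m(2) = 1.
  α_5 = 3: Horner steps 5 → 3 → 0, so m(3) = 0.
Codeword c = [0, 1, 5, 1, 0] ∈ F_7^5.


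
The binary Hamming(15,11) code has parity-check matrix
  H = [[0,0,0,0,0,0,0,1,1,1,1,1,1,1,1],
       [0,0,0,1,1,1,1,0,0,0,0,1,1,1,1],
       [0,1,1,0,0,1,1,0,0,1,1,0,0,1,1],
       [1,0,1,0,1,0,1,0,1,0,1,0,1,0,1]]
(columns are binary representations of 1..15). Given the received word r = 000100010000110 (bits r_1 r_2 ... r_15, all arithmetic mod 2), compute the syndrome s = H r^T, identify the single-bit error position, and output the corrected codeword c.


s = (1, 1, 1, 1)^T, error position = 15, corrected codeword c = 000100010000111

Compute s = H r^T mod 2 one row at a time:
  s_1 = 1 + 0 + 0 + 0 + 0 + 1 + 1 + 0 = 3 ≡ 1 (mod 2).
  s_2 = 1 + 0 + 0 + 0 + 0 + 1 + 1 + 0 = 3 ≡ 1 (mod 2).
  s_3 = 0 + 0 + 0 + 0 + 0 + 0 + 1 + 0 = 1 ≡ 1 (mod 2).
  s_4 = 0 + 0 + 0 + 0 + 0 + 0 + 1 + 0 = 1 ≡ 1 (mod 2).
s = (1, 1, 1, 1)^T — this equals column 15 of H (binary 1111), so error is at position 15.
Correct: flip bit 15 of r = 000100010000110 to get c = 000100010000111.


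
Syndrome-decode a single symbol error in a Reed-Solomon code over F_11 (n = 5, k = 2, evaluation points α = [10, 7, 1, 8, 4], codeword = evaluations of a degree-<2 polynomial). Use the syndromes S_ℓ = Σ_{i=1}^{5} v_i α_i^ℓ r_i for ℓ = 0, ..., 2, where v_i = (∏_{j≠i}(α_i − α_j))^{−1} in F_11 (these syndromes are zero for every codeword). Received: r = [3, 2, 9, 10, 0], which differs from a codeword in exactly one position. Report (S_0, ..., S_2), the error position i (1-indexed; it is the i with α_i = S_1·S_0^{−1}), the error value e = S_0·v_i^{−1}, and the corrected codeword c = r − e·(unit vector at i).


S = (2, 9, 2), error at position 1, error magnitude e = 10, c = [4, 2, 9, 10, 0].

Step 1: column multipliers v_i = (∏_{j≠i}(α_i − α_j))^{−1} mod 11.
  i = 1 (α = 10): (10−7)(10−1)(10−8)(10−4) = 3·9·2·6 = 324 ≡ 5, so v_1 = 5^{−1} = 9 (mod 11).
  i = 2 (α = 7): (7−10)(7−1)(7−8)(7−4) = (−3)·6·(−1)·3 = 54 ≡ 10, so v_2 = 10^{−1} = 10 (mod 11).
  i = 3 (α = 1): (1−10)(1−7)(1−8)(1−4) = (−9)·(−6)·(−7)·(−3) = 1134 ≡ 1, so v_3 = 1^{−1} = 1 (mod 11).
  i = 4 (α = 8): (8−10)(8−7)(8−1)(8−4) = (−2)·1·7·4 = −56 ≡ 10, so v_4 = 10^{−1} = 10 (mod 11).
  i = 5 (α = 4): (4−10)(4−7)(4−1)(4−8) = (−6)·(−3)·3·(−4) = −216 ≡ 4, so v_5 = 4^{−1} = 3 (mod 11).
  v = [9, 10, 1, 10, 3].
Step 2: syndromes of r = [3, 2, 9, 10, 0] (all sums mod 11).
  S_0 = Σ v_i r_i = 9·3 + 10·2 + 1·9 + 10·10 + 3·0 = 156 ≡ 2.
  S_1 = Σ v_i α_i r_i = 9·10·3 + 10·7·2 + 1·1·9 + 10·8·10 + 3·4·0 = 1219 ≡ 9.
  α_i^2 mod 11 = [1, 5, 1, 9, 5].
  S_2 = Σ v_i α_i^2 r_i = 9·1·3 + 10·5·2 + 1·1·9 + 10·9·10 + 3·5·0 = 1036 ≡ 2.
  S = (2, 9, 2) ≠ 0, so r is not a codeword (an error is present).
Step 3: locate the error. For a single error e at position i, S_ℓ = v_i·e·α_i^ℓ, so α_err = S_1/S_0.
  S_0^{−1} = 2^{−1} = 6 (mod 11), so α_err = 9·6 = 54 ≡ 10 = α_1. Error position i = 1.
  Consistency check: S_2/S_1 = 2·5 = 10 ≡ 10 = α_err ✓ (single-error assumption holds).
Step 4: error magnitude e = S_0/v_1 = S_0·∏_{j≠1}(α_1 − α_j) = 2·5 = 10 ≡ 10 (mod 11).
Step 5: correct position 1: c_1 = r_1 − e = 3 − 10 ≡ 4 (mod 11). Hence c = [4, 2, 9, 10, 0].
  Check: interpolating c through the α_i gives m(x) = 1 + 8·x (degree < 2) with m(α_i) = c_i for every i, so c is indeed a codeword.


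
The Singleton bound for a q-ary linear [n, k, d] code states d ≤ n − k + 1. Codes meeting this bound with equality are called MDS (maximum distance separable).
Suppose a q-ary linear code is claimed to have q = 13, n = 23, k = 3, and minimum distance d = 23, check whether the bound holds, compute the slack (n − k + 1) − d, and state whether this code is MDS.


Singleton RHS = n − k + 1 = 21, slack = -2, bound violated (no such code; not MDS).

Singleton bound: d ≤ n − k + 1.
Here n = 23, k = 3, so n − k + 1 = 21.
Given d = 23, check d ≤ 21: NO.
Slack = (n − k + 1) − d = -2.
The slack is negative: d = 23 exceeds n − k + 1 = 21 by 2, so the Singleton bound is violated and no linear [23, 3, 23]_13 code can exist. In particular it is not MDS (MDS requires d = n − k + 1 exactly).
Description: the claimed parameters are [23, 3, 23]_13; such a code would be impossible (violates the Singleton bound).


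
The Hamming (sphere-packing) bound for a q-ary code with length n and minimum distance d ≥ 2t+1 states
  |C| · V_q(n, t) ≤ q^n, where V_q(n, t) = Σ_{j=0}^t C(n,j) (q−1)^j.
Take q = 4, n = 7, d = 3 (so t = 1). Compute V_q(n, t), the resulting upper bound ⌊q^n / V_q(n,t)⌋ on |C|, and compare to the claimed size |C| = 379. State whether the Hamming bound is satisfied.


V_q(n, t) = 22, q^n = 16384, Hamming bound = 744, |C| = 379 ≤ bound (satisfied).

Step 1: Compute V_q(n, t) = Σ_{j=0}^1 C(n, j) (q−1)^j.
  j = 0: C(7,0)·(3)^0 = 1·1 = 1.
  j = 1: C(7,1)·(3)^1 = 7·3 = 21.
  V_q(n, t) = 1 + 21 = 22.
Step 2: q^n = 4^7 = 16384.
Step 3: Hamming bound ⌊q^n / V_q(n,t)⌋ = ⌊16384/22⌋ = 744.
Step 4: Compare |C| = 379 to 744: satisfied.
The claimed |C| lies below the Hamming bound.


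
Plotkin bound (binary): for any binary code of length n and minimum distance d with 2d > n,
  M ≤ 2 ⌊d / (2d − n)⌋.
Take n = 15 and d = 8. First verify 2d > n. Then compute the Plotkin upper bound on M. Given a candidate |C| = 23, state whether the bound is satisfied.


Plotkin bound M ≤ 16; given |C| = 23 > bound (violated).

Check applicability: 2d = 16, n = 15.
2d − n = 1 > 0, so Plotkin applies.
Compute d/(2d−n) = 8/1 ≈ 8.0000.
⌊d/(2d−n)⌋ = 8.
Plotkin bound: M ≤ 2·8 = 16.
Given |C| = 23, check: VIOLATED.
This |C| is above the Plotkin bound, so no binary code with n = 15, d = 8 and 23 codewords exists.


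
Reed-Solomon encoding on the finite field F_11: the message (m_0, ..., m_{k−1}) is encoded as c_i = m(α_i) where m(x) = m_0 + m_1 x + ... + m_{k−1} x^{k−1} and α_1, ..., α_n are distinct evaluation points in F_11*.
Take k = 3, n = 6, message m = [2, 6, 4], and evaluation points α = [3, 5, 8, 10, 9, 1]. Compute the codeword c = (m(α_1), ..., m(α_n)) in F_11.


c = [1, 0, 9, 0, 6, 1]

Message polynomial: m(x) = 2 + 6·x + 4·x^2 (mod 11).
For each evaluation point α_i, compute m(α_i) mod 11:
  α_1 = 3: Horner steps 4 → 7 → 1, so m(3) = 1.
  α_2 = 5: Horner steps 4 → 4 → 0, so m(5) = 0.
  α_3 = 8: Horner steps 4 → 5 → 9, so m(8) = 9.
  α_4 = 10: Horner steps 4 → 2 → 0, so m(10) = 0.
  α_5 = 9: Horner steps 4 → 9 → 6, so m(9) = 6.
  α_6 = 1: Horner steps 4 → 10 → 1, so m(1) = 1.
Codeword c = [1, 0, 9, 0, 6, 1] ∈ F_11^6.


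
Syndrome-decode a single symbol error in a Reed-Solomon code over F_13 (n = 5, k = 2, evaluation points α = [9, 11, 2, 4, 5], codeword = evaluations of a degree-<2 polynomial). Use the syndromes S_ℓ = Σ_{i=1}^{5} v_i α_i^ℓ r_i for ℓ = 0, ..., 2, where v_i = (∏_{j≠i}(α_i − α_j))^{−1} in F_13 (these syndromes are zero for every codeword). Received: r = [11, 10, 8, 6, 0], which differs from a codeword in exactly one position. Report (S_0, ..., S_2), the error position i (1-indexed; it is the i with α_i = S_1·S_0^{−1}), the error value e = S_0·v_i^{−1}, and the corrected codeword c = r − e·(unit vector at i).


S = (8, 6, 11), error at position 4, error magnitude e = 12, c = [11, 10, 8, 7, 0].

Step 1: column multipliers v_i = (∏_{j≠i}(α_i − α_j))^{−1} mod 13.
  i = 1 (α = 9): (9−11)(9−2)(9−4)(9−5) = (−2)·7·5·4 = −280 ≡ 6, so v_1 = 6^{−1} = 11 (mod 13).
  i = 2 (α = 11): (11−9)(11−2)(11−4)(11−5) = 2·9·7·6 = 756 ≡ 2, so v_2 = 2^{−1} = 7 (mod 13).
  i = 3 (α = 2): (2−9)(2−11)(2−4)(2−5) = (−7)·(−9)·(−2)·(−3) = 378 ≡ 1, so v_3 = 1^{−1} = 1 (mod 13).
  i = 4 (α = 4): (4−9)(4−11)(4−2)(4−5) = (−5)·(−7)·2·(−1) = −70 ≡ 8, so v_4 = 8^{−1} = 5 (mod 13).
  i = 5 (α = 5): (5−9)(5−11)(5−2)(5−4) = (−4)·(−6)·3·1 = 72 ≡ 7, so v_5 = 7^{−1} = 2 (mod 13).
  v = [11, 7, 1, 5, 2].
Step 2: syndromes of r = [11, 10, 8, 6, 0] (all sums mod 13).
  S_0 = Σ v_i r_i = 11·11 + 7·10 + 1·8 + 5·6 + 2·0 = 229 ≡ 8.
  S_1 = Σ v_i α_i r_i = 11·9·11 + 7·11·10 + 1·2·8 + 5·4·6 + 2·5·0 = 1995 ≡ 6.
  α_i^2 mod 13 = [3, 4, 4, 3, 12].
  S_2 = Σ v_i α_i^2 r_i = 11·3·11 + 7·4·10 + 1·4·8 + 5·3·6 + 2·12·0 = 765 ≡ 11.
  S = (8, 6, 11) ≠ 0, so r is not a codeword (an error is present).
Step 3: locate the error. For a single error e at position i, S_ℓ = v_i·e·α_i^ℓ, so α_err = S_1/S_0.
  S_0^{−1} = 8^{−1} = 5 (mod 13), so α_err = 6·5 = 30 ≡ 4 = α_4. Error position i = 4.
  Consistency check: S_2/S_1 = 11·11 = 121 ≡ 4 = α_err ✓ (single-error assumption holds).
Step 4: error magnitude e = S_0/v_4 = S_0·∏_{j≠4}(α_4 − α_j) = 8·8 = 64 ≡ 12 (mod 13).
Step 5: correct position 4: c_4 = r_4 − e = 6 − 12 ≡ 7 (mod 13). Hence c = [11, 10, 8, 7, 0].
  Check: interpolating c through the α_i gives m(x) = 9 + 6·x (degree < 2) with m(α_i) = c_i for every i, so c is indeed a codeword.


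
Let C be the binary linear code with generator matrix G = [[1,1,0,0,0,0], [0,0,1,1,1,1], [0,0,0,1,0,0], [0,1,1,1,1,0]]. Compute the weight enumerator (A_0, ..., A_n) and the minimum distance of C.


Weight distribution: A_0 = 1, A_1 = 1, A_2 = 3, A_3 = 6, A_4 = 3, A_5 = 1, A_6 = 1. Minimum distance d = 1.

Enumerate all 2^4 = 16 messages m ∈ F_2^4.
For each, compute codeword c = mG in F_2^6, then tally its weight.
  m = 0000 → c = 000000, weight = 0.
  m = 1000 → c = 110000, weight = 2.
  m = 0100 → c = 001111, weight = 4.
  m = 1100 → c = 111111, weight = 6.
  m = 0010 → c = 000100, weight = 1.
  m = 1010 → c = 110100, weight = 3.
  m = 0110 → c = 001011, weight = 3.
  m = 1110 → c = 111011, weight = 5.
  m = 0001 → c = 011110, weight = 4.
  m = 1001 → c = 101110, weight = 4.
  m = 0101 → c = 010001, weight = 2.
  m = 1101 → c = 100001, weight = 2.
  m = 0011 → c = 011010, weight = 3.
  m = 1011 → c = 101010, weight = 3.
  m = 0111 → c = 010101, weight = 3.
  m = 1111 → c = 100101, weight = 3.
Tally weights:
  weight 0: 1 codewords.
  weight 1: 1 codewords.
  weight 2: 3 codewords.
  weight 3: 6 codewords.
  weight 4: 3 codewords.
  weight 5: 1 codewords.
  weight 6: 1 codewords.
Minimum distance d = smallest w > 0 with A_w > 0 = 1.
Sanity: Σ A_w = 16 = 2^4 = 16 ✓.


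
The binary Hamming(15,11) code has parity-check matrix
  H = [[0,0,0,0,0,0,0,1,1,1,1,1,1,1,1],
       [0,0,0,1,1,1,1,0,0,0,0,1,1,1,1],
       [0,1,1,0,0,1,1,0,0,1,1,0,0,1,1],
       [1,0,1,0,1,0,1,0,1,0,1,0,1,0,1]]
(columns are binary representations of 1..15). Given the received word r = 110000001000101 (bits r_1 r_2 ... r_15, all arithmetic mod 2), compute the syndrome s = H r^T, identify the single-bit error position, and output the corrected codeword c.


s = (1, 0, 0, 0)^T, error position = 8, corrected codeword c = 110000011000101

Compute s = H r^T mod 2 one row at a time:
  s_1 = 0 + 1 + 0 + 0 + 0 + 1 + 0 + 1 = 3 ≡ 1 (mod 2).
  s_2 = 0 + 0 + 0 + 0 + 0 + 1 + 0 + 1 = 2 ≡ 0 (mod 2).
  s_3 = 1 + 0 + 0 + 0 + 0 + 0 + 0 + 1 = 2 ≡ 0 (mod 2).
  s_4 = 1 + 0 + 0 + 0 + 1 + 0 + 1 + 1 = 4 ≡ 0 (mod 2).
s = (1, 0, 0, 0)^T — this equals column 8 of H (binary 1000), so error is at position 8.
Correct: flip bit 8 of r = 110000001000101 to get c = 110000011000101.


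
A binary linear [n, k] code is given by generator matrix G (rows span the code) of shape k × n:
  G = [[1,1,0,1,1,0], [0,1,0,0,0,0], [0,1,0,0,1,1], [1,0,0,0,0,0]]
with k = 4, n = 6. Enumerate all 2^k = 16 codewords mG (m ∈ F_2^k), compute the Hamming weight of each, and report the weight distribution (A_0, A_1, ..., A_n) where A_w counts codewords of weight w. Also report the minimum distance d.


Weight distribution: A_0 = 1, A_1 = 2, A_2 = 4, A_3 = 6, A_4 = 3. Minimum distance d = 1.

Enumerate all 2^4 = 16 messages m ∈ F_2^4.
For each, compute codeword c = mG in F_2^6, then tally its weight.
  m = 0000 → c = 000000, weight = 0.
  m = 1000 → c = 110110, weight = 4.
  m = 0100 → c = 010000, weight = 1.
  m = 1100 → c = 100110, weight = 3.
  m = 0010 → c = 010011, weight = 3.
  m = 1010 → c = 100101, weight = 3.
  m = 0110 → c = 000011, weight = 2.
  m = 1110 → c = 110101, weight = 4.
  m = 0001 → c = 100000, weight = 1.
  m = 1001 → c = 010110, weight = 3.
  m = 0101 → c = 110000, weight = 2.
  m = 1101 → c = 000110, weight = 2.
  m = 0011 → c = 110011, weight = 4.
  m = 1011 → c = 000101, weight = 2.
  m = 0111 → c = 100011, weight = 3.
  m = 1111 → c = 010101, weight = 3.
Tally weights:
  weight 0: 1 codewords.
  weight 1: 2 codewords.
  weight 2: 4 codewords.
  weight 3: 6 codewords.
  weight 4: 3 codewords.
Minimum distance d = smallest w > 0 with A_w > 0 = 1.
Sanity: Σ A_w = 16 = 2^4 = 16 ✓.


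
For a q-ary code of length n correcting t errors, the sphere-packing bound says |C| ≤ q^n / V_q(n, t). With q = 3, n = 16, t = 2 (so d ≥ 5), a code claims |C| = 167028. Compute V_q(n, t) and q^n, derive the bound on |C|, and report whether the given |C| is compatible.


V_q(n, t) = 513, q^n = 43046721, Hamming bound = 83911, |C| = 167028 > bound (violated).

Step 1: Compute V_q(n, t) = Σ_{j=0}^2 C(n, j) (q−1)^j.
  j = 0: C(16,0)·(2)^0 = 1·1 = 1.
  j = 1: C(16,1)·(2)^1 = 16·2 = 32.
  j = 2: C(16,2)·(2)^2 = 120·4 = 480.
  V_q(n, t) = 1 + 32 + 480 = 513.
Step 2: q^n = 3^16 = 43046721.
Step 3: Hamming bound ⌊q^n / V_q(n,t)⌋ = ⌊43046721/513⌋ = 83911.
Step 4: Compare |C| = 167028 to 83911: violated.
The claimed |C| lies above the Hamming bound, so no 3-ary code of length 16 with d ≥ 5 can have 167028 codewords.


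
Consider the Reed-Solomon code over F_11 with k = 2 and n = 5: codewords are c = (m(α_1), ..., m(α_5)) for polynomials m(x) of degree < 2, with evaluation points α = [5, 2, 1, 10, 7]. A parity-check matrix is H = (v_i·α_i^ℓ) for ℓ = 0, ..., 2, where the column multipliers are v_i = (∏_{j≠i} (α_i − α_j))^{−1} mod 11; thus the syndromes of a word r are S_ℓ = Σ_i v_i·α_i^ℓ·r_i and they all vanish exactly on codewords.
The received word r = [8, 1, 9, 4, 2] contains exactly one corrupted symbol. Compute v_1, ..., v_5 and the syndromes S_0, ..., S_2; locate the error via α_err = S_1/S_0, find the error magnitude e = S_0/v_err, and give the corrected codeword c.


S = (6, 1, 2), error at position 2, error magnitude e = 6, c = [8, 6, 9, 4, 2].

Step 1: column multipliers v_i = (∏_{j≠i}(α_i − α_j))^{−1} mod 11.
  i = 1 (α = 5): (5−2)(5−1)(5−10)(5−7) = 3·4·(−5)·(−2) = 120 ≡ 10, so v_1 = 10^{−1} = 10 (mod 11).
  i = 2 (α = 2): (2−5)(2−1)(2−10)(2−7) = (−3)·1·(−8)·(−5) = −120 ≡ 1, so v_2 = 1^{−1} = 1 (mod 11).
  i = 3 (α = 1): (1−5)(1−2)(1−10)(1−7) = (−4)·(−1)·(−9)·(−6) = 216 ≡ 7, so v_3 = 7^{−1} = 8 (mod 11).
  i = 4 (α = 10): (10−5)(10−2)(10−1)(10−7) = 5·8·9·3 = 1080 ≡ 2, so v_4 = 2^{−1} = 6 (mod 11).
  i = 5 (α = 7): (7−5)(7−2)(7−1)(7−10) = 2·5·6·(−3) = −180 ≡ 7, so v_5 = 7^{−1} = 8 (mod 11).
  v = [10, 1, 8, 6, 8].
Step 2: syndromes of r = [8, 1, 9, 4, 2] (all sums mod 11).
  S_0 = Σ v_i r_i = 10·8 + 1·1 + 8·9 + 6·4 + 8·2 = 193 ≡ 6.
  S_1 = Σ v_i α_i r_i = 10·5·8 + 1·2·1 + 8·1·9 + 6·10·4 + 8·7·2 = 826 ≡ 1.
  α_i^2 mod 11 = [3, 4, 1, 1, 5].
  S_2 = Σ v_i α_i^2 r_i = 10·3·8 + 1·4·1 + 8·1·9 + 6·1·4 + 8·5·2 = 420 ≡ 2.
  S = (6, 1, 2) ≠ 0, so r is not a codeword (an error is present).
Step 3: locate the error. For a single error e at position i, S_ℓ = v_i·e·α_i^ℓ, so α_err = S_1/S_0.
  S_0^{−1} = 6^{−1} = 2 (mod 11), so α_err = 1·2 = 2 ≡ 2 = α_2. Error position i = 2.
  Consistency check: S_2/S_1 = 2·1 = 2 ≡ 2 = α_err ✓ (single-error assumption holds).
Step 4: error magnitude e = S_0/v_2 = S_0·∏_{j≠2}(α_2 − α_j) = 6·1 = 6 ≡ 6 (mod 11).
Step 5: correct position 2: c_2 = r_2 − e = 1 − 6 ≡ 6 (mod 11). Hence c = [8, 6, 9, 4, 2].
  Check: interpolating c through the α_i gives m(x) = 1 + 8·x (degree < 2) with m(α_i) = c_i for every i, so c is indeed a codeword.


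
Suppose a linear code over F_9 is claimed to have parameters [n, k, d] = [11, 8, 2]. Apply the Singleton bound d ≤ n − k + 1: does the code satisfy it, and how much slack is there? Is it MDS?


Singleton RHS = n − k + 1 = 4, slack = 2, bound satisfied, not MDS.

Singleton bound: d ≤ n − k + 1.
Here n = 11, k = 8, so n − k + 1 = 4.
Given d = 2, check d ≤ 4: YES.
Slack = (n − k + 1) − d = 2.
The code is NOT MDS (slack = 2 > 0).
Description: the claimed parameters are [11, 8, 2]_9; such a code would be non-MDS.


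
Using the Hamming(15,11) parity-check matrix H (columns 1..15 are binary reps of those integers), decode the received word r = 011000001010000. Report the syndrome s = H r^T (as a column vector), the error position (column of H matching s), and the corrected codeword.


s = (0, 0, 1, 1)^T, error position = 3, corrected codeword c = 010000001010000

Compute s = H r^T mod 2 one row at a time:
  s_1 = 0 + 1 + 0 + 1 + 0 + 0 + 0 + 0 = 2 ≡ 0 (mod 2).
  s_2 = 0 + 0 + 0 + 0 + 0 + 0 + 0 + 0 = 0 ≡ 0 (mod 2).
  s_3 = 1 + 1 + 0 + 0 + 0 + 1 + 0 + 0 = 3 ≡ 1 (mod 2).
  s_4 = 0 + 1 + 0 + 0 + 1 + 1 + 0 + 0 = 3 ≡ 1 (mod 2).
s = (0, 0, 1, 1)^T — this equals column 3 of H (binary 0011), so error is at position 3.
Correct: flip bit 3 of r = 011000001010000 to get c = 010000001010000.


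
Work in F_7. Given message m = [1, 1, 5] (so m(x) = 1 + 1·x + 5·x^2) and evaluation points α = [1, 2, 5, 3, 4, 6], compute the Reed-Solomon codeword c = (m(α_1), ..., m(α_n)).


c = [0, 2, 5, 0, 1, 5]

Message polynomial: m(x) = 1 + 1·x + 5·x^2 (mod 7).
For each evaluation point α_i, compute m(α_i) mod 7:
  α_1 = 1: Horner steps 5 → 6 → 0, so m(1) = 0.
  α_2 = 2: Horner steps 5 → 4 → 2, so m(2) = 2.
  α_3 = 5: Horner steps 5 → 5 → 5, so m(5) = 5.
  α_4 = 3: Horner steps 5 → 2 → 0, so m(3) = 0.
  α_5 = 4: Horner steps 5 → 0 → 1, so m(4) = 1.
  α_6 = 6: Horner steps 5 → 3 → 5, so m(6) = 5.
Codeword c = [0, 2, 5, 0, 1, 5] ∈ F_7^6.


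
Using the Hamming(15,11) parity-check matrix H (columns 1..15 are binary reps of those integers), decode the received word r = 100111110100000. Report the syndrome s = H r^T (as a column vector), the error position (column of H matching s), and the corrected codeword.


s = (0, 0, 1, 1)^T, error position = 3, corrected codeword c = 101111110100000

Compute s = H r^T mod 2 one row at a time:
  s_1 = 1 + 0 + 1 + 0 + 0 + 0 + 0 + 0 = 2 ≡ 0 (mod 2).
  s_2 = 1 + 1 + 1 + 1 + 0 + 0 + 0 + 0 = 4 ≡ 0 (mod 2).
  s_3 = 0 + 0 + 1 + 1 + 1 + 0 + 0 + 0 = 3 ≡ 1 (mod 2).
  s_4 = 1 + 0 + 1 + 1 + 0 + 0 + 0 + 0 = 3 ≡ 1 (mod 2).
s = (0, 0, 1, 1)^T — this equals column 3 of H (binary 0011), so error is at position 3.
Correct: flip bit 3 of r = 100111110100000 to get c = 101111110100000.


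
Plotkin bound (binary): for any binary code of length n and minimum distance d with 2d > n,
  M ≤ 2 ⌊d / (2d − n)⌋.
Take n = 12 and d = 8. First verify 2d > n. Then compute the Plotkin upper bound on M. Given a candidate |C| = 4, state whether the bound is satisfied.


Plotkin bound M ≤ 4; given |C| = 4 ≤ bound (satisfied).

Check applicability: 2d = 16, n = 12.
2d − n = 4 > 0, so Plotkin applies.
Compute d/(2d−n) = 8/4 ≈ 2.0000.
⌊d/(2d−n)⌋ = 2.
Plotkin bound: M ≤ 2·2 = 4.
Given |C| = 4, check: satisfied.
This |C| is at the Plotkin bound.


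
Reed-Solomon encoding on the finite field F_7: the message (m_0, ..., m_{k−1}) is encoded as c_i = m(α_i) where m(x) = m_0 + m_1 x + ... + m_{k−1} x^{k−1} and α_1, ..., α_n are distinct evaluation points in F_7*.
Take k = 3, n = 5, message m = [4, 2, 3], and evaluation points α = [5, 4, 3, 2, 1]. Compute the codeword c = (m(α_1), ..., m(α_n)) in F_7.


c = [5, 4, 2, 6, 2]

Message polynomial: m(x) = 4 + 2·x + 3·x^2 (mod 7).
For each evaluation point α_i, compute m(α_i) mod 7:
  α_1 = 5: Horner steps 3 → 3 → 5, so m(5) = 5.
  α_2 = 4: Horner steps 3 → 0 → 4, so m(4) = 4.
  α_3 = 3: Horner steps 3 → 4 → 2, so m(3) = 2.
  α_4 = 2: Horner steps 3 → 1 → 6, so m(2) = 6.
  α_5 = 1: Horner steps 3 → 5 → 2, so m(1) = 2.
Codeword c = [5, 4, 2, 6, 2] ∈ F_7^5.


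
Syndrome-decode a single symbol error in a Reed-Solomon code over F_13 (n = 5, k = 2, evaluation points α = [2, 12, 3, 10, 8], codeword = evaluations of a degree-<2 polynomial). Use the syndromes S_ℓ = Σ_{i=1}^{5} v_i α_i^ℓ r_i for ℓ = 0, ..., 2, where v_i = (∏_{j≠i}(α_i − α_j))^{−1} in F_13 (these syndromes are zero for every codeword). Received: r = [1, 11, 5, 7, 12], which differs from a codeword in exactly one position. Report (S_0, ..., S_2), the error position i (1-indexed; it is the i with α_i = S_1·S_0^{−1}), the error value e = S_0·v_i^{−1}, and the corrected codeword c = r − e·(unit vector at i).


S = (7, 6, 7), error at position 2, error magnitude e = 9, c = [1, 2, 5, 7, 12].

Step 1: column multipliers v_i = (∏_{j≠i}(α_i − α_j))^{−1} mod 13.
  i = 1 (α = 2): (2−12)(2−3)(2−10)(2−8) = (−10)·(−1)·(−8)·(−6) = 480 ≡ 12, so v_1 = 12^{−1} = 12 (mod 13).
  i = 2 (α = 12): (12−2)(12−3)(12−10)(12−8) = 10·9·2·4 = 720 ≡ 5, so v_2 = 5^{−1} = 8 (mod 13).
  i = 3 (α = 3): (3−2)(3−12)(3−10)(3−8) = 1·(−9)·(−7)·(−5) = −315 ≡ 10, so v_3 = 10^{−1} = 4 (mod 13).
  i = 4 (α = 10): (10−2)(10−12)(10−3)(10−8) = 8·(−2)·7·2 = −224 ≡ 10, so v_4 = 10^{−1} = 4 (mod 13).
  i = 5 (α = 8): (8−2)(8−12)(8−3)(8−10) = 6·(−4)·5·(−2) = 240 ≡ 6, so v_5 = 6^{−1} = 11 (mod 13).
  v = [12, 8, 4, 4, 11].
Step 2: syndromes of r = [1, 11, 5, 7, 12] (all sums mod 13).
  S_0 = Σ v_i r_i = 12·1 + 8·11 + 4·5 + 4·7 + 11·12 = 280 ≡ 7.
  S_1 = Σ v_i α_i r_i = 12·2·1 + 8·12·11 + 4·3·5 + 4·10·7 + 11·8·12 = 2476 ≡ 6.
  α_i^2 mod 13 = [4, 1, 9, 9, 12].
  S_2 = Σ v_i α_i^2 r_i = 12·4·1 + 8·1·11 + 4·9·5 + 4·9·7 + 11·12·12 = 2152 ≡ 7.
  S = (7, 6, 7) ≠ 0, so r is not a codeword (an error is present).
Step 3: locate the error. For a single error e at position i, S_ℓ = v_i·e·α_i^ℓ, so α_err = S_1/S_0.
  S_0^{−1} = 7^{−1} = 2 (mod 13), so α_err = 6·2 = 12 ≡ 12 = α_2. Error position i = 2.
  Consistency check: S_2/S_1 = 7·11 = 77 ≡ 12 = α_err ✓ (single-error assumption holds).
Step 4: error magnitude e = S_0/v_2 = S_0·∏_{j≠2}(α_2 − α_j) = 7·5 = 35 ≡ 9 (mod 13).
Step 5: correct position 2: c_2 = r_2 − e = 11 − 9 ≡ 2 (mod 13). Hence c = [1, 2, 5, 7, 12].
  Check: interpolating c through the α_i gives m(x) = 6 + 4·x (degree < 2) with m(α_i) = c_i for every i, so c is indeed a codeword.


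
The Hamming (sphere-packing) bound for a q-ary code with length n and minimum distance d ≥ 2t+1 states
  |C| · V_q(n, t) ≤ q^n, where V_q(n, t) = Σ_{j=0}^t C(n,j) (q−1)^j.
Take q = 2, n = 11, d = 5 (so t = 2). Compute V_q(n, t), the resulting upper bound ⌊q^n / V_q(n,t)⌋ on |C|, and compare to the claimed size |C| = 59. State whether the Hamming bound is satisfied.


V_q(n, t) = 67, q^n = 2048, Hamming bound = 30, |C| = 59 > bound (violated).

Step 1: Compute V_q(n, t) = Σ_{j=0}^2 C(n, j) (q−1)^j.
  j = 0: C(11,0)·(1)^0 = 1·1 = 1.
  j = 1: C(11,1)·(1)^1 = 11·1 = 11.
  j = 2: C(11,2)·(1)^2 = 55·1 = 55.
  V_q(n, t) = 1 + 11 + 55 = 67.
Step 2: q^n = 2^11 = 2048.
Step 3: Hamming bound ⌊q^n / V_q(n,t)⌋ = ⌊2048/67⌋ = 30.
Step 4: Compare |C| = 59 to 30: violated.
The claimed |C| lies above the Hamming bound, so no 2-ary code of length 11 with d ≥ 5 can have 59 codewords.
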